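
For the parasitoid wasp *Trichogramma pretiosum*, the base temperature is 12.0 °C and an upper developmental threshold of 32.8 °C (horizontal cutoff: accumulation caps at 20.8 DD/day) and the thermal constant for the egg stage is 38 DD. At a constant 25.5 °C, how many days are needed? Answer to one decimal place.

Daily accumulation = 25.5 − 12.0 = 13.5 DD/day.
Duration = 38 / 13.5 = 2.815 ≈ 2.8 days.

2.8 days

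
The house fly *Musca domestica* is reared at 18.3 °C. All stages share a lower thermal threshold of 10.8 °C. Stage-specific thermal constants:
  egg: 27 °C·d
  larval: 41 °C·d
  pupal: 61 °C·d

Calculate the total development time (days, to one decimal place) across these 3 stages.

Daily accumulation at 18.3 °C = 18.3 − 10.8 = 7.5 DD/day.
Total K = 27 + 41 + 61 = 129 DD.
Total duration = 129 / 7.5 = 17.200 ≈ 17.2 days.

17.2 days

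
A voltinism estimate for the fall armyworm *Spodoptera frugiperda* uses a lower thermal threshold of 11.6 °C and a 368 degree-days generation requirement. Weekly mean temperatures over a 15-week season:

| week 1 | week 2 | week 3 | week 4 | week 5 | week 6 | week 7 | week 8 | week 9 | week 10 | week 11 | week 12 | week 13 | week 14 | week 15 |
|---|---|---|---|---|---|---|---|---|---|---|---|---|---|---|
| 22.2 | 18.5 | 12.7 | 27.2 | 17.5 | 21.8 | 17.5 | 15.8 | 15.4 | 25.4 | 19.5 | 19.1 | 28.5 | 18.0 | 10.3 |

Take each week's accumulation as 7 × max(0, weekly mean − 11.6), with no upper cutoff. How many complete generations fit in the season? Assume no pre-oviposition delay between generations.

2 generations

Weekly DD (7 × max(0, T̄ − 11.6)): 74.2, 48.3, 7.7, 109.2, 41.3, 71.4, 41.3, 29.4, 26.6, 96.6, 55.3, 52.5, 118.3, 44.8, 0.0.
Season total = 816.9 DD.
Complete generations = ⌊816.9 / 368⌋ = 2.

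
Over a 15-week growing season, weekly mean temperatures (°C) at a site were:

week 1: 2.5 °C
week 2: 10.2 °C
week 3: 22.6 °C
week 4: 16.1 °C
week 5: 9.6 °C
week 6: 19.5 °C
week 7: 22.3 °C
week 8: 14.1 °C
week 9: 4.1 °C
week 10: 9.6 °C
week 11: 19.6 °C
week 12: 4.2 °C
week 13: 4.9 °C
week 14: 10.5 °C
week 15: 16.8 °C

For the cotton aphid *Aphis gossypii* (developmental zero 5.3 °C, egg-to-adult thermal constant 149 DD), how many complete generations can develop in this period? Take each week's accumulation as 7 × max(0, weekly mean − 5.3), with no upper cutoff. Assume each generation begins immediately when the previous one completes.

5 generations

Weekly DD (7 × max(0, T̄ − 5.3)): 0.0, 34.3, 121.1, 75.6, 30.1, 99.4, 119.0, 61.6, 0.0, 30.1, 100.1, 0.0, 0.0, 36.4, 80.5.
Season total = 788.2 DD.
Complete generations = ⌊788.2 / 149⌋ = 5.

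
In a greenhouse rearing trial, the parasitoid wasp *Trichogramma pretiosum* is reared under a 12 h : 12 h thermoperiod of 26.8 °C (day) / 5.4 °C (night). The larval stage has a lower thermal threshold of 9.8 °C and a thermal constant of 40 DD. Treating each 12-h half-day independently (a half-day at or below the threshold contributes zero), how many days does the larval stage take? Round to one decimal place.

Day half: max(0, 26.8 − 9.8) × 0.5 = 17.0 × 0.5 = 8.50 DD.
Night half: max(0, 5.4 − 9.8) × 0.5 = 0.0 × 0.5 = 0.00 DD.
Per 24 h: 8.50 DD/day.
Duration = 40 / 8.50 = 4.706 ≈ 4.7 days.

4.7 days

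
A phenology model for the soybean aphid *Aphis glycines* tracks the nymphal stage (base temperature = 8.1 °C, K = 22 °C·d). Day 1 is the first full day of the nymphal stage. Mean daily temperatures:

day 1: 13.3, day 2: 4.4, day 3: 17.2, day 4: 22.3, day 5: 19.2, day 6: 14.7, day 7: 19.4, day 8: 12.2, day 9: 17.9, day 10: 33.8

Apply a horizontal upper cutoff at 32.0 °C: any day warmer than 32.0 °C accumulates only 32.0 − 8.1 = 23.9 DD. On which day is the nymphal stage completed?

day 4

Daily DD above 8.1 °C (capped at 23.9): 5.2, 0.0, 9.1, 14.2, 11.1, 6.6, 11.3, 4.1, 9.8, 23.9.
Cumulative: 5.2, 5.2, 14.3, 28.5, 39.6, 46.2, 57.5, 61.6, 71.4, 95.3.
The total first reaches 22 DD on day 4.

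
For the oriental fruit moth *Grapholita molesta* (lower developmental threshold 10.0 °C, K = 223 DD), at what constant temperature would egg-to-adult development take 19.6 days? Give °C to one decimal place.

21.4 °C

Required daily accumulation = 223 / 19.6 = 11.378 DD/day.
T = T_base + 11.378 = 10.0 + 11.378 = 21.378 ≈ 21.4 °C.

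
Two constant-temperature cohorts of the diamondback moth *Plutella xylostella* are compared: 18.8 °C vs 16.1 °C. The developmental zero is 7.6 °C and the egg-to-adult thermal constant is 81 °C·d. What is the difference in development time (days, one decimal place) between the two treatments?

At 18.8 °C: 81 / (18.8 − 7.6) = 81 / 11.2 = 7.232 d.
At 16.1 °C: 81 / (16.1 − 7.6) = 81 / 8.5 = 9.529 d.
Difference = |7.232 − 9.529| = 2.297 ≈ 2.3 days.

2.3 days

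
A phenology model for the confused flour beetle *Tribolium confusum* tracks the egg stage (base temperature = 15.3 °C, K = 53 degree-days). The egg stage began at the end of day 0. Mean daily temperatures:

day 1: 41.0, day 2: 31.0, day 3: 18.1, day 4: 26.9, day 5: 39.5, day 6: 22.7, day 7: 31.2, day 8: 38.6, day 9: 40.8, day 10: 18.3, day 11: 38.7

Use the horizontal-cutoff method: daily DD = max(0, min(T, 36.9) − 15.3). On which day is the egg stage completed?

Daily DD above 15.3 °C (capped at 21.6): 21.6, 15.7, 2.8, 11.6, 21.6, 7.4, 15.9, 21.6, 21.6, 3.0, 21.6.
Cumulative: 21.6, 37.3, 40.1, 51.7, 73.3, 80.7, 96.6, 118.2, 139.8, 142.8, 164.4.
The total first reaches 53 DD on day 5.

day 5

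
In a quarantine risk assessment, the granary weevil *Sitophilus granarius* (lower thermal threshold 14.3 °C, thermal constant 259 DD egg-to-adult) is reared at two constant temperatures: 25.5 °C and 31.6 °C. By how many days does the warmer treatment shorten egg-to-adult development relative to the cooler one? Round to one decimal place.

At 25.5 °C: 259 / (25.5 − 14.3) = 259 / 11.2 = 23.125 d.
At 31.6 °C: 259 / (31.6 − 14.3) = 259 / 17.3 = 14.971 d.
Difference = |23.125 − 14.971| = 8.154 ≈ 8.2 days.

8.2 days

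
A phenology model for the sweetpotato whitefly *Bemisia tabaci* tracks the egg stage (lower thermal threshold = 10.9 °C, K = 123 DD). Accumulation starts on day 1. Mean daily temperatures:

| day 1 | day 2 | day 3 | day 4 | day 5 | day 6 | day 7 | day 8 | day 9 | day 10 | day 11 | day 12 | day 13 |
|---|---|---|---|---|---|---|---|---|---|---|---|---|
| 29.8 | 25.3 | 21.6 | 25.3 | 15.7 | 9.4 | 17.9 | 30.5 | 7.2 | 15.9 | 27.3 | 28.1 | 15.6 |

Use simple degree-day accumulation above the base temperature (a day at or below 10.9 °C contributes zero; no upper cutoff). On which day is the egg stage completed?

Daily DD above 10.9 °C: 18.9, 14.4, 10.7, 14.4, 4.8, 0.0, 7.0, 19.6, 0.0, 5.0, 16.4, 17.2, 4.7.
Cumulative: 18.9, 33.3, 44.0, 58.4, 63.2, 63.2, 70.2, 89.8, 89.8, 94.8, 111.2, 128.4, 133.1.
The total first reaches 123 DD on day 12.

day 12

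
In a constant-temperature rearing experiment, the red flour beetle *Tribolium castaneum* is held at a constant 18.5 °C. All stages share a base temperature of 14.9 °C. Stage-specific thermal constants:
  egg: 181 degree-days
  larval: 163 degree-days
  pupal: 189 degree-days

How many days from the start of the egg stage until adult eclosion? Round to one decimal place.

Daily accumulation at 18.5 °C = 18.5 − 14.9 = 3.6 DD/day.
Total K = 181 + 163 + 189 = 533 DD.
Total duration = 533 / 3.6 = 148.056 ≈ 148.1 days.

148.1 days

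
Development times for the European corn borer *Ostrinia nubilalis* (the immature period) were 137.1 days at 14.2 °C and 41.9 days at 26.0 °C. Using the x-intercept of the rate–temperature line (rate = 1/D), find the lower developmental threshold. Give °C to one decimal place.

Linear rate model ⇒ the product D·(T − T_b) is constant across temperatures.
137.1·(14.2 − T_b) = 41.9·(26.0 − T_b)
T_b = (137.1·14.2 − 41.9·26.0) / (137.1 − 41.9) = 857.42 / 95.2 = 9.007 °C ≈ 9.0 °C.

9.0 °C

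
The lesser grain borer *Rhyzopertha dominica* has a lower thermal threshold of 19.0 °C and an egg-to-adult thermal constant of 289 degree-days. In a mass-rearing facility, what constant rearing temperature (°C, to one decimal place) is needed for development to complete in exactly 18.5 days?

34.6 °C

Required daily accumulation = 289 / 18.5 = 15.622 DD/day.
T = T_base + 15.622 = 19.0 + 15.622 = 34.622 ≈ 34.6 °C.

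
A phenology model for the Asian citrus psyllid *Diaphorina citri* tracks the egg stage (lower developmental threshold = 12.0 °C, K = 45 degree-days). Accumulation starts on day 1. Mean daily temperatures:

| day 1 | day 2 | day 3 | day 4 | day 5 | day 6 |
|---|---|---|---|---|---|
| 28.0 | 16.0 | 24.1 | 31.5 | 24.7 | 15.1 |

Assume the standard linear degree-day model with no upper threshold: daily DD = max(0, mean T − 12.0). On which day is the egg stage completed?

Daily DD above 12.0 °C: 16.0, 4.0, 12.1, 19.5, 12.7, 3.1.
Cumulative: 16.0, 20.0, 32.1, 51.6, 64.3, 67.4.
The total first reaches 45 DD on day 4.

day 4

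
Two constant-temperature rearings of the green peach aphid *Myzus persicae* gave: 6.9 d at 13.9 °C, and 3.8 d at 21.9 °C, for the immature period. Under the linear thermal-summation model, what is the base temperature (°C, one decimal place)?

4.1 °C

Under the model K = D·(T − T_b), so D₁·(T₁ − T_b) = D₂·(T₂ − T_b).
6.9·(13.9 − T_b) = 3.8·(21.9 − T_b)
T_b = (6.9·13.9 − 3.8·21.9) / (6.9 − 3.8) = 12.69 / 3.1 = 4.094 °C ≈ 4.1 °C.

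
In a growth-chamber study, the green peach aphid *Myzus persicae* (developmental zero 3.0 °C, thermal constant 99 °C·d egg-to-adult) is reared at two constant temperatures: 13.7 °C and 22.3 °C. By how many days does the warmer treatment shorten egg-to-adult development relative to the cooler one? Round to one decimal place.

4.1 days

At 13.7 °C: 99 / (13.7 − 3.0) = 99 / 10.7 = 9.252 d.
At 22.3 °C: 99 / (22.3 − 3.0) = 99 / 19.3 = 5.130 d.
Difference = |9.252 − 5.130| = 4.123 ≈ 4.1 days.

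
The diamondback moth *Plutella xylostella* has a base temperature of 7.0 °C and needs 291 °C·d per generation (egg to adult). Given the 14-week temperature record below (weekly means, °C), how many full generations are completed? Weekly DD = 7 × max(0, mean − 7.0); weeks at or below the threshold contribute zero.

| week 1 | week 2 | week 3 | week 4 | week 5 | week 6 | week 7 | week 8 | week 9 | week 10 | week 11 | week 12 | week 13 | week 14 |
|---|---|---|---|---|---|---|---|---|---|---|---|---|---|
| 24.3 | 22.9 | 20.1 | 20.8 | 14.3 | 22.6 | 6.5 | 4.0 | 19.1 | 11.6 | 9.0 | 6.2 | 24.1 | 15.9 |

Weekly DD (7 × max(0, T̄ − 7.0)): 121.1, 111.3, 91.7, 96.6, 51.1, 109.2, 0.0, 0.0, 84.7, 32.2, 14.0, 0.0, 119.7, 62.3.
Season total = 893.9 DD.
Complete generations = ⌊893.9 / 291⌋ = 3.

3 generations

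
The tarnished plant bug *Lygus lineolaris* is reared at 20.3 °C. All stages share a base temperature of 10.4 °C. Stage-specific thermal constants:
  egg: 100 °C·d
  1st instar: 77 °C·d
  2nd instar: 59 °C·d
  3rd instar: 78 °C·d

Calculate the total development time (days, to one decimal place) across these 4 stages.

Daily accumulation at 20.3 °C = 20.3 − 10.4 = 9.9 DD/day.
Total K = 100 + 77 + 59 + 78 = 314 DD.
Total duration = 314 / 9.9 = 31.717 ≈ 31.7 days.

31.7 days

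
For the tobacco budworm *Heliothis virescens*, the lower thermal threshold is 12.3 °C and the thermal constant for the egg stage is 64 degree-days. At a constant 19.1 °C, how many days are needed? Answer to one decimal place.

9.4 days

Daily accumulation = 19.1 − 12.3 = 6.8 DD/day.
Duration = 64 / 6.8 = 9.412 ≈ 9.4 days.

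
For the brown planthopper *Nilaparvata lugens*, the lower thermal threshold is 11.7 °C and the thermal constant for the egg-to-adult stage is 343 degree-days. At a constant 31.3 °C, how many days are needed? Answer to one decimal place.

Daily accumulation = 31.3 − 11.7 = 19.6 DD/day.
Duration = 343 / 19.6 = 17.500 ≈ 17.5 days.

17.5 days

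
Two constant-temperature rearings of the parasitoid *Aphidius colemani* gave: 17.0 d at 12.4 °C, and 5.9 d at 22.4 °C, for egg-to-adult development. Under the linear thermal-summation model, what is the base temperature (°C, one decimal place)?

7.1 °C

Under the model K = D·(T − T_b), so D₁·(T₁ − T_b) = D₂·(T₂ − T_b).
17.0·(12.4 − T_b) = 5.9·(22.4 − T_b)
T_b = (17.0·12.4 − 5.9·22.4) / (17.0 − 5.9) = 78.64 / 11.1 = 7.085 °C ≈ 7.1 °C.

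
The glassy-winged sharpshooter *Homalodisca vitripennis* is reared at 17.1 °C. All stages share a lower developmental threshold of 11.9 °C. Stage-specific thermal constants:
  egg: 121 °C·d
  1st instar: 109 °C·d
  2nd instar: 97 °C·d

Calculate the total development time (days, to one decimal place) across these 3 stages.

62.9 days

Daily accumulation at 17.1 °C = 17.1 − 11.9 = 5.2 DD/day.
Total K = 121 + 109 + 97 = 327 DD.
Total duration = 327 / 5.2 = 62.885 ≈ 62.9 days.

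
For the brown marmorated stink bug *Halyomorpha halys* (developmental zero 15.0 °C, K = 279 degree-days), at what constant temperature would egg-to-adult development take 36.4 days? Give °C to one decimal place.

22.7 °C

Required daily accumulation = 279 / 36.4 = 7.665 DD/day.
T = T_base + 7.665 = 15.0 + 7.665 = 22.665 ≈ 22.7 °C.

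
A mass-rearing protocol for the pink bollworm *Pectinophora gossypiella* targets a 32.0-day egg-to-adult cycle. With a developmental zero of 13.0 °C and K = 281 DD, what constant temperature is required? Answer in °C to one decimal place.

21.8 °C

Required daily accumulation = 281 / 32.0 = 8.781 DD/day.
T = T_base + 8.781 = 13.0 + 8.781 = 21.781 ≈ 21.8 °C.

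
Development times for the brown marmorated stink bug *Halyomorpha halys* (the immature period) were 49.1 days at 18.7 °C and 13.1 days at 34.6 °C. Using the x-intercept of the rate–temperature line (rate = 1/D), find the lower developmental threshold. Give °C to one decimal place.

12.9 °C

Under the model K = D·(T − T_b), so D₁·(T₁ − T_b) = D₂·(T₂ − T_b).
49.1·(18.7 − T_b) = 13.1·(34.6 − T_b)
T_b = (49.1·18.7 − 13.1·34.6) / (49.1 − 13.1) = 464.91 / 36.0 = 12.914 °C ≈ 12.9 °C.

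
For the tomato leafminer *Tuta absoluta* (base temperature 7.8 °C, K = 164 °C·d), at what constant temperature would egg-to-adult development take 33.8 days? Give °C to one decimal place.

12.7 °C

Required daily accumulation = 164 / 33.8 = 4.852 DD/day.
T = T_base + 4.852 = 7.8 + 4.852 = 12.652 ≈ 12.7 °C.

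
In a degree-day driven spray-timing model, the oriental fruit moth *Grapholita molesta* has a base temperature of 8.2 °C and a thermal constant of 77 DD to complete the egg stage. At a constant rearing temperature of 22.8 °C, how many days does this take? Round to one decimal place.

5.3 days

Daily accumulation = 22.8 − 8.2 = 14.6 DD/day.
Duration = 77 / 14.6 = 5.274 ≈ 5.3 days.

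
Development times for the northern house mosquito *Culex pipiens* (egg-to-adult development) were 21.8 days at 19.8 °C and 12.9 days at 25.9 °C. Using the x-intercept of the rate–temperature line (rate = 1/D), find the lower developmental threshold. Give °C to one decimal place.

Equal thermal constants: D₁(T₁ − T_b) = D₂(T₂ − T_b).
21.8·(19.8 − T_b) = 12.9·(25.9 − T_b)
T_b = (21.8·19.8 − 12.9·25.9) / (21.8 − 12.9) = 97.53 / 8.9 = 10.958 °C ≈ 11.0 °C.

11.0 °C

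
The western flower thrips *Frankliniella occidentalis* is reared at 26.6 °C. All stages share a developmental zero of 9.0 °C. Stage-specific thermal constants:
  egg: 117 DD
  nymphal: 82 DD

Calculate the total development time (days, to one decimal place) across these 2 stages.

11.3 days

Daily accumulation at 26.6 °C = 26.6 − 9.0 = 17.6 DD/day.
Total K = 117 + 82 = 199 DD.
Total duration = 199 / 17.6 = 11.307 ≈ 11.3 days.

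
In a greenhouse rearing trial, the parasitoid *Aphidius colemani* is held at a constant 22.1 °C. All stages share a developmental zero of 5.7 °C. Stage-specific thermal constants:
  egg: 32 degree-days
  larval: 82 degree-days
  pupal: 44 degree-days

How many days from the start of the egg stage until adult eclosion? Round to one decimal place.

9.6 days

Daily accumulation at 22.1 °C = 22.1 − 5.7 = 16.4 DD/day.
Total K = 32 + 82 + 44 = 158 DD.
Total duration = 158 / 16.4 = 9.634 ≈ 9.6 days.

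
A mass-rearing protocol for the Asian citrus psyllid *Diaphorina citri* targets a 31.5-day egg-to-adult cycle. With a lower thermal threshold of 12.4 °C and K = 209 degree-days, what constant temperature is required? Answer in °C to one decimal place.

Required daily accumulation = 209 / 31.5 = 6.635 DD/day.
T = T_base + 6.635 = 12.4 + 6.635 = 19.035 ≈ 19.0 °C.

19.0 °C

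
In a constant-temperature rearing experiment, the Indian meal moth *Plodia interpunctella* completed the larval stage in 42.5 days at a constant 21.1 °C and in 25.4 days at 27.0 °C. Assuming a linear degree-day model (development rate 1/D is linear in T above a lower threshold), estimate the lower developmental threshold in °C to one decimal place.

12.3 °C

Under the model K = D·(T − T_b), so D₁·(T₁ − T_b) = D₂·(T₂ − T_b).
42.5·(21.1 − T_b) = 25.4·(27.0 − T_b)
T_b = (42.5·21.1 − 25.4·27.0) / (42.5 − 25.4) = 210.95 / 17.1 = 12.336 °C ≈ 12.3 °C.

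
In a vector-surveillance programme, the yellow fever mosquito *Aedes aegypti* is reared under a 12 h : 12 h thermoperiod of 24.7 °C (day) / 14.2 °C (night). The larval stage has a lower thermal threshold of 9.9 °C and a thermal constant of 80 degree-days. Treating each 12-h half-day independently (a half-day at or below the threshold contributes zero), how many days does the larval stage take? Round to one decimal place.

8.4 days

Day half: max(0, 24.7 − 9.9) × 0.5 = 14.8 × 0.5 = 7.40 DD.
Night half: max(0, 14.2 − 9.9) × 0.5 = 4.3 × 0.5 = 2.15 DD.
Per 24 h: 9.55 DD/day.
Duration = 80 / 9.55 = 8.377 ≈ 8.4 days.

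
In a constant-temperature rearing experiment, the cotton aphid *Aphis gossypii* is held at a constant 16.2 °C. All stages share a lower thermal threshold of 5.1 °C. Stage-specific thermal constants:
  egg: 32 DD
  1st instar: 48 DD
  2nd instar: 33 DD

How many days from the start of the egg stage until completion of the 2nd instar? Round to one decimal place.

Daily accumulation at 16.2 °C = 16.2 − 5.1 = 11.1 DD/day.
Total K = 32 + 48 + 33 = 113 DD.
Total duration = 113 / 11.1 = 10.180 ≈ 10.2 days.

10.2 days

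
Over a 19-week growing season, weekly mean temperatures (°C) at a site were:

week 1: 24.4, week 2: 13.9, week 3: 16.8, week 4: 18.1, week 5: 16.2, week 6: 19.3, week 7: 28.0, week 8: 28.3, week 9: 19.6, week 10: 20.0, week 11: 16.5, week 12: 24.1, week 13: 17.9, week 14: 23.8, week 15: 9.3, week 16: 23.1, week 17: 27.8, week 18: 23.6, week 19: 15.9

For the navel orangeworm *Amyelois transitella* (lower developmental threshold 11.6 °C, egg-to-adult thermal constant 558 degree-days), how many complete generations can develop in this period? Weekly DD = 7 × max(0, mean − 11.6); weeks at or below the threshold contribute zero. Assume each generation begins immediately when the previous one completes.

2 generations

Weekly DD (7 × max(0, T̄ − 11.6)): 89.6, 16.1, 36.4, 45.5, 32.2, 53.9, 114.8, 116.9, 56.0, 58.8, 34.3, 87.5, 44.1, 85.4, 0.0, 80.5, 113.4, 84.0, 30.1.
Season total = 1179.5 DD.
Complete generations = ⌊1179.5 / 558⌋ = 2.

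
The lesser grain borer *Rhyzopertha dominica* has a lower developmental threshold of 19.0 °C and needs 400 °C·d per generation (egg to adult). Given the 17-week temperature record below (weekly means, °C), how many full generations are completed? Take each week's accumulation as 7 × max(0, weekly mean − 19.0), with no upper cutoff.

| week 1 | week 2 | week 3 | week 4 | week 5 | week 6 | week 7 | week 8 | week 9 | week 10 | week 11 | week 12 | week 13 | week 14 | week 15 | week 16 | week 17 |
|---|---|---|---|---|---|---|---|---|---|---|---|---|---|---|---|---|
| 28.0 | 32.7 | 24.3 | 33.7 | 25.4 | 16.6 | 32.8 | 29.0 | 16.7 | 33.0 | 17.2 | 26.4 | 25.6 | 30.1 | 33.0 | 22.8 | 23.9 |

2 generations

Weekly DD (7 × max(0, T̄ − 19.0)): 63.0, 95.9, 37.1, 102.9, 44.8, 0.0, 96.6, 70.0, 0.0, 98.0, 0.0, 51.8, 46.2, 77.7, 98.0, 26.6, 34.3.
Season total = 942.9 DD.
Complete generations = ⌊942.9 / 400⌋ = 2.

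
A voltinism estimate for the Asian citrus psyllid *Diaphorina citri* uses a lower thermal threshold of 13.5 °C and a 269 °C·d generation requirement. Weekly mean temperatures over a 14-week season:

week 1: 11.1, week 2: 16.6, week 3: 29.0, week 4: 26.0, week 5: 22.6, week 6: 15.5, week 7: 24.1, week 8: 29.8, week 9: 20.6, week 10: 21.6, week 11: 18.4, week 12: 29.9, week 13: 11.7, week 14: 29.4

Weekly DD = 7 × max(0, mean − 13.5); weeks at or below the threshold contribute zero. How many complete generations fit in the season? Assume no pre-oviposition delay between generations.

Weekly DD (7 × max(0, T̄ − 13.5)): 0.0, 21.7, 108.5, 87.5, 63.7, 14.0, 74.2, 114.1, 49.7, 56.7, 34.3, 114.8, 0.0, 111.3.
Season total = 850.5 DD.
Complete generations = ⌊850.5 / 269⌋ = 3.

3 generations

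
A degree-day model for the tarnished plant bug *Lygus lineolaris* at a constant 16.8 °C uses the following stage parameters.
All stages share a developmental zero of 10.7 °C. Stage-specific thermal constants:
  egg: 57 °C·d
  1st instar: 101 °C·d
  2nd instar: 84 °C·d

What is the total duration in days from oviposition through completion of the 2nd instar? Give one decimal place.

Daily accumulation at 16.8 °C = 16.8 − 10.7 = 6.1 DD/day.
Total K = 57 + 101 + 84 = 242 DD.
Total duration = 242 / 6.1 = 39.672 ≈ 39.7 days.

39.7 days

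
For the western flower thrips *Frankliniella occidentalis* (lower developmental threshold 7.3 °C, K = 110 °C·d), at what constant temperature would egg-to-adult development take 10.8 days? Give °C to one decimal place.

Required daily accumulation = 110 / 10.8 = 10.185 DD/day.
T = T_base + 10.185 = 7.3 + 10.185 = 17.485 ≈ 17.5 °C.

17.5 °C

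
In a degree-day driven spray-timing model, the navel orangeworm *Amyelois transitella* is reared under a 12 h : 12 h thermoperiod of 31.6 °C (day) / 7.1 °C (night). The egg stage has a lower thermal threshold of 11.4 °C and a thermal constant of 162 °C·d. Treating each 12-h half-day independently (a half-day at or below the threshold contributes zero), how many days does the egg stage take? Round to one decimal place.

16.0 days

Day half: max(0, 31.6 − 11.4) × 0.5 = 20.2 × 0.5 = 10.10 DD.
Night half: max(0, 7.1 − 11.4) × 0.5 = 0.0 × 0.5 = 0.00 DD.
Per 24 h: 10.10 DD/day.
Duration = 162 / 10.10 = 16.040 ≈ 16.0 days.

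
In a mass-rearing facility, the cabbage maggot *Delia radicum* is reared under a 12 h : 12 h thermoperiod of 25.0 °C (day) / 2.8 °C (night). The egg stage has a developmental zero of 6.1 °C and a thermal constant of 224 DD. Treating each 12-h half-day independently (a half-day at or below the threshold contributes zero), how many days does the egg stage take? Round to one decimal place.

23.7 days

Day half: max(0, 25.0 − 6.1) × 0.5 = 18.9 × 0.5 = 9.45 DD.
Night half: max(0, 2.8 − 6.1) × 0.5 = 0.0 × 0.5 = 0.00 DD.
Per 24 h: 9.45 DD/day.
Duration = 224 / 9.45 = 23.704 ≈ 23.7 days.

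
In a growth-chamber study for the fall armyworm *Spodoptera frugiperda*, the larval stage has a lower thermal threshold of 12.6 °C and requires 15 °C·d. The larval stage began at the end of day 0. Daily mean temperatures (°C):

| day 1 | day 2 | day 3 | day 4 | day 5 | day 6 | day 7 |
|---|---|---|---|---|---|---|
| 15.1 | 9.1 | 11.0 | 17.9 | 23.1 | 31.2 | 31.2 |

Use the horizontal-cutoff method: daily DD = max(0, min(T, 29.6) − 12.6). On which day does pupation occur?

Daily DD above 12.6 °C (capped at 17.0): 2.5, 0.0, 0.0, 5.3, 10.5, 17.0, 17.0.
Cumulative: 2.5, 2.5, 2.5, 7.8, 18.3, 35.3, 52.3.
The total first reaches 15 DD on day 5.

day 5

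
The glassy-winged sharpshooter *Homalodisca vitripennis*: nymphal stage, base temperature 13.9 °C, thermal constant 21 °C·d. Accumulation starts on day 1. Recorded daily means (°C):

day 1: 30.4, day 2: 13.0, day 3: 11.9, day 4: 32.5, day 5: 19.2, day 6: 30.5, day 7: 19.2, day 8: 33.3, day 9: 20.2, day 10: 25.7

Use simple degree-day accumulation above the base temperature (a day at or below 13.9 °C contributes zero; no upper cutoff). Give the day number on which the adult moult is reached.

day 4

Daily DD above 13.9 °C: 16.5, 0.0, 0.0, 18.6, 5.3, 16.6, 5.3, 19.4, 6.3, 11.8.
Cumulative: 16.5, 16.5, 16.5, 35.1, 40.4, 57.0, 62.3, 81.7, 88.0, 99.8.
The total first reaches 21 DD on day 4.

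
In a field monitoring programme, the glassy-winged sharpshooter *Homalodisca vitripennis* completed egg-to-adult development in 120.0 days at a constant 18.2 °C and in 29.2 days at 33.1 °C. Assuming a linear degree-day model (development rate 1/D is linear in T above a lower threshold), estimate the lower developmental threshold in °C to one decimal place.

13.4 °C

Linear rate model ⇒ the product D·(T − T_b) is constant across temperatures.
120.0·(18.2 − T_b) = 29.2·(33.1 − T_b)
T_b = (120.0·18.2 − 29.2·33.1) / (120.0 − 29.2) = 1217.48 / 90.8 = 13.408 °C ≈ 13.4 °C.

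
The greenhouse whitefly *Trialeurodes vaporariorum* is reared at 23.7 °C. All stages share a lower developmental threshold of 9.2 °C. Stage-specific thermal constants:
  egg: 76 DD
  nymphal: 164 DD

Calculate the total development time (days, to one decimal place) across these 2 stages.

16.6 days

Daily accumulation at 23.7 °C = 23.7 − 9.2 = 14.5 DD/day.
Total K = 76 + 164 = 240 DD.
Total duration = 240 / 14.5 = 16.552 ≈ 16.6 days.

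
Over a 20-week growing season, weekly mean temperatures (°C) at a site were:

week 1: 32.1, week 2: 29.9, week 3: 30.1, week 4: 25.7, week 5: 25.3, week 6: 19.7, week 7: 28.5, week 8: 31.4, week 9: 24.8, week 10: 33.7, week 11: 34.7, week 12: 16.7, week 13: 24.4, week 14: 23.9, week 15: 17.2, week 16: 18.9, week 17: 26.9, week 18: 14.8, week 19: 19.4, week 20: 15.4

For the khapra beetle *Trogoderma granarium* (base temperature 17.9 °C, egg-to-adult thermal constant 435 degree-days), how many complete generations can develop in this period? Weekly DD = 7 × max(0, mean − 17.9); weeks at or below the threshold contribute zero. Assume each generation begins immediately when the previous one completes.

Weekly DD (7 × max(0, T̄ − 17.9)): 99.4, 84.0, 85.4, 54.6, 51.8, 12.6, 74.2, 94.5, 48.3, 110.6, 117.6, 0.0, 45.5, 42.0, 0.0, 7.0, 63.0, 0.0, 10.5, 0.0.
Season total = 1001.0 DD.
Complete generations = ⌊1001.0 / 435⌋ = 2.

2 generations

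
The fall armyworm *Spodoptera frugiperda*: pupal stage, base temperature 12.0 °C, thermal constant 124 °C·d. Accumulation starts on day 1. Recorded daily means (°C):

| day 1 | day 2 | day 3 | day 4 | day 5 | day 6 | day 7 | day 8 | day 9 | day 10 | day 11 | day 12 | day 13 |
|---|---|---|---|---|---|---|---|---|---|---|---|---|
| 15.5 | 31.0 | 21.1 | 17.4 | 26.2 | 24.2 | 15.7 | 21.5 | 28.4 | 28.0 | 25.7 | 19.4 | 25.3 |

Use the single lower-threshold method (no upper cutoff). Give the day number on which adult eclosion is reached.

day 12

Daily DD above 12.0 °C: 3.5, 19.0, 9.1, 5.4, 14.2, 12.2, 3.7, 9.5, 16.4, 16.0, 13.7, 7.4, 13.3.
Cumulative: 3.5, 22.5, 31.6, 37.0, 51.2, 63.4, 67.1, 76.6, 93.0, 109.0, 122.7, 130.1, 143.4.
The total first reaches 124 DD on day 12.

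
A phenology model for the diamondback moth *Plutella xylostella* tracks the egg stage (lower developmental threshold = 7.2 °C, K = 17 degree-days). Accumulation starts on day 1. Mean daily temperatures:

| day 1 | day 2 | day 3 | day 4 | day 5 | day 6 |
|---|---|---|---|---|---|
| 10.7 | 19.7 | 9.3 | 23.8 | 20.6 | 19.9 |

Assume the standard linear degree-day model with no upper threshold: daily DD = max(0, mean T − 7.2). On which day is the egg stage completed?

day 3

Daily DD above 7.2 °C: 3.5, 12.5, 2.1, 16.6, 13.4, 12.7.
Cumulative: 3.5, 16.0, 18.1, 34.7, 48.1, 60.8.
The total first reaches 17 DD on day 3.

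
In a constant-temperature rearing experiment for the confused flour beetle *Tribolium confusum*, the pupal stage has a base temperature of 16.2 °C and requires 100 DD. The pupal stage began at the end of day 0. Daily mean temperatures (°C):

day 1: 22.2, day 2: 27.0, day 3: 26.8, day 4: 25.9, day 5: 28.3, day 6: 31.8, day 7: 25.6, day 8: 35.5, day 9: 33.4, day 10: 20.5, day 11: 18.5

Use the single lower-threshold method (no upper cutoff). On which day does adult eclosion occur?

day 9

Daily DD above 16.2 °C: 6.0, 10.8, 10.6, 9.7, 12.1, 15.6, 9.4, 19.3, 17.2, 4.3, 2.3.
Cumulative: 6.0, 16.8, 27.4, 37.1, 49.2, 64.8, 74.2, 93.5, 110.7, 115.0, 117.3.
The total first reaches 100 DD on day 9.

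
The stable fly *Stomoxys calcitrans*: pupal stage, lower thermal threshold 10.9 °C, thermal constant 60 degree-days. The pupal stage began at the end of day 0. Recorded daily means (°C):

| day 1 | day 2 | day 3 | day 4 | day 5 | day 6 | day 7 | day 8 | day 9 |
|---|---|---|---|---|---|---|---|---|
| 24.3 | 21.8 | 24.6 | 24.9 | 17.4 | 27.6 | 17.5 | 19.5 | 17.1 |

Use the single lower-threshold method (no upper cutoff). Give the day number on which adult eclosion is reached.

day 6

Daily DD above 10.9 °C: 13.4, 10.9, 13.7, 14.0, 6.5, 16.7, 6.6, 8.6, 6.2.
Cumulative: 13.4, 24.3, 38.0, 52.0, 58.5, 75.2, 81.8, 90.4, 96.6.
The total first reaches 60 DD on day 6.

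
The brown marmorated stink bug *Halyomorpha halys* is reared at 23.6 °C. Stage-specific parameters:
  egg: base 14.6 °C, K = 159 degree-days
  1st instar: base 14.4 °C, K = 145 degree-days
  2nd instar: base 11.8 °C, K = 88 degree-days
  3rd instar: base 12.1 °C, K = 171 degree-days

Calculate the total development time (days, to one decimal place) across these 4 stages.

55.8 days

egg: 159 / (23.6 − 14.6) = 159 / 9.0 = 17.667 d.
1st instar: 145 / (23.6 − 14.4) = 145 / 9.2 = 15.761 d.
2nd instar: 88 / (23.6 − 11.8) = 88 / 11.8 = 7.458 d.
3rd instar: 171 / (23.6 − 12.1) = 171 / 11.5 = 14.870 d.
Sum = 55.755 ≈ 55.8 days.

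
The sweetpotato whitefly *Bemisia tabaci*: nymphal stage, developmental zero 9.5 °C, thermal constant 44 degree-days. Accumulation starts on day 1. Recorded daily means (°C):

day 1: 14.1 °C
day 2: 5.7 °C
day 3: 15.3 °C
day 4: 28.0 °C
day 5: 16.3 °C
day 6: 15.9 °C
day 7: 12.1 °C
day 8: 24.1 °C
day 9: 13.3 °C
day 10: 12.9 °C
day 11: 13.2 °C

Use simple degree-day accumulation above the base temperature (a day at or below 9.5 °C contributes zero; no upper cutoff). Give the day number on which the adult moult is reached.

Daily DD above 9.5 °C: 4.6, 0.0, 5.8, 18.5, 6.8, 6.4, 2.6, 14.6, 3.8, 3.4, 3.7.
Cumulative: 4.6, 4.6, 10.4, 28.9, 35.7, 42.1, 44.7, 59.3, 63.1, 66.5, 70.2.
The total first reaches 44 DD on day 7.

day 7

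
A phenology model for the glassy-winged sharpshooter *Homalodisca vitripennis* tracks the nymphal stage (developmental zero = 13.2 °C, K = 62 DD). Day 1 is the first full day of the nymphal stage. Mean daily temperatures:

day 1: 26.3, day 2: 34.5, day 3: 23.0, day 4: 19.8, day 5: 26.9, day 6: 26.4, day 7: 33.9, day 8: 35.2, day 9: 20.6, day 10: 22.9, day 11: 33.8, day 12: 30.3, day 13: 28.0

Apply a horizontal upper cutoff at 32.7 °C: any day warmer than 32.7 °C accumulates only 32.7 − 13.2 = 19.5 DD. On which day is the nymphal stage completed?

day 5

Daily DD above 13.2 °C (capped at 19.5): 13.1, 19.5, 9.8, 6.6, 13.7, 13.2, 19.5, 19.5, 7.4, 9.7, 19.5, 17.1, 14.8.
Cumulative: 13.1, 32.6, 42.4, 49.0, 62.7, 75.9, 95.4, 114.9, 122.3, 132.0, 151.5, 168.6, 183.4.
The total first reaches 62 DD on day 5.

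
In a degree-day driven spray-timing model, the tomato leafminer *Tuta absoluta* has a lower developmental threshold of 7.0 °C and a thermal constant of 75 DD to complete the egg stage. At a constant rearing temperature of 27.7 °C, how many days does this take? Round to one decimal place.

3.6 days

Daily accumulation = 27.7 − 7.0 = 20.7 DD/day.
Duration = 75 / 20.7 = 3.623 ≈ 3.6 days.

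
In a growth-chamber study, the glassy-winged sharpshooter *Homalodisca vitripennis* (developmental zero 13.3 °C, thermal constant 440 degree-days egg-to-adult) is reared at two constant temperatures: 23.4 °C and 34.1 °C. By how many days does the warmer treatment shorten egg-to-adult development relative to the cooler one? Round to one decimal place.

22.4 days

At 23.4 °C: 440 / (23.4 − 13.3) = 440 / 10.1 = 43.564 d.
At 34.1 °C: 440 / (34.1 − 13.3) = 440 / 20.8 = 21.154 d.
Difference = |43.564 − 21.154| = 22.411 ≈ 22.4 days.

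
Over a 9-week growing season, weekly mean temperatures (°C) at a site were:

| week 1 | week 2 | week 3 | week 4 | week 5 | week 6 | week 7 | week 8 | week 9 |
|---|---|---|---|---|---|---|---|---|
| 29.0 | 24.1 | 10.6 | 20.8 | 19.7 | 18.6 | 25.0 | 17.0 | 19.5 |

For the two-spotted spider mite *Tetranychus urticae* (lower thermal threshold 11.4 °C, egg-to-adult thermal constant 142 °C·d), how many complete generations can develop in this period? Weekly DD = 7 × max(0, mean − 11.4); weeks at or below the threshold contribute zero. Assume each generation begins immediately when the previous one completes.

Weekly DD (7 × max(0, T̄ − 11.4)): 123.2, 88.9, 0.0, 65.8, 58.1, 50.4, 95.2, 39.2, 56.7.
Season total = 577.5 DD.
Complete generations = ⌊577.5 / 142⌋ = 4.

4 generations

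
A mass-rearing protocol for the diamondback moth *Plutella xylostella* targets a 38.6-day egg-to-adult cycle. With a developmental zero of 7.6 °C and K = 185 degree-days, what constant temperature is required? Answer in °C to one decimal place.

12.4 °C

Required daily accumulation = 185 / 38.6 = 4.793 DD/day.
T = T_base + 4.793 = 7.6 + 4.793 = 12.393 ≈ 12.4 °C.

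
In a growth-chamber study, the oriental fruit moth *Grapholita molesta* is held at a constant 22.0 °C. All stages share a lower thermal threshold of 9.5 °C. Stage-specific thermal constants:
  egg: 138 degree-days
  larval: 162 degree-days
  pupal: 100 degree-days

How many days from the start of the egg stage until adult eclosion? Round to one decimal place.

32.0 days

Daily accumulation at 22.0 °C = 22.0 − 9.5 = 12.5 DD/day.
Total K = 138 + 162 + 100 = 400 DD.
Total duration = 400 / 12.5 = 32.000 ≈ 32.0 days.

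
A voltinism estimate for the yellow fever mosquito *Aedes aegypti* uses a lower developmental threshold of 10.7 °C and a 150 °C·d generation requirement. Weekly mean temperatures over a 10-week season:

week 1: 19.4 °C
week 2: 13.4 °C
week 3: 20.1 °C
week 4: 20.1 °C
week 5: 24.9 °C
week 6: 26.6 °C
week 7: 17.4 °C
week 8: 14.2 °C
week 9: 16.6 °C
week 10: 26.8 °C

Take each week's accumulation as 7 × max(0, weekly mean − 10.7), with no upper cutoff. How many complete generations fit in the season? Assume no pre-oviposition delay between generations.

Weekly DD (7 × max(0, T̄ − 10.7)): 60.9, 18.9, 65.8, 65.8, 99.4, 111.3, 46.9, 24.5, 41.3, 112.7.
Season total = 647.5 DD.
Complete generations = ⌊647.5 / 150⌋ = 4.

4 generations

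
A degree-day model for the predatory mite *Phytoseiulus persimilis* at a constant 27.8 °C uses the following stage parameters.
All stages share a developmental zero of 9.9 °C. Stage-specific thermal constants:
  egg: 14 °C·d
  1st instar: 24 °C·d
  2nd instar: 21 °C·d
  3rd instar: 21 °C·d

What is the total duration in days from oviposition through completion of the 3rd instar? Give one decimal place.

Daily accumulation at 27.8 °C = 27.8 − 9.9 = 17.9 DD/day.
Total K = 14 + 24 + 21 + 21 = 80 DD.
Total duration = 80 / 17.9 = 4.469 ≈ 4.5 days.

4.5 days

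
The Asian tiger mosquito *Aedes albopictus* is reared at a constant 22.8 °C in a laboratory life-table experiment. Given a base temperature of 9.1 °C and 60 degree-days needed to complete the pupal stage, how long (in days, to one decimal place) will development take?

4.4 days

Daily accumulation = 22.8 − 9.1 = 13.7 DD/day.
Duration = 60 / 13.7 = 4.380 ≈ 4.4 days.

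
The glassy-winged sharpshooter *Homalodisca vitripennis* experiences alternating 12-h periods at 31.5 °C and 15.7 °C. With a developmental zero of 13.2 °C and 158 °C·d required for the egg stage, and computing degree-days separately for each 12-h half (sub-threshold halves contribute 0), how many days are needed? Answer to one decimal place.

Day half: max(0, 31.5 − 13.2) × 0.5 = 18.3 × 0.5 = 9.15 DD.
Night half: max(0, 15.7 − 13.2) × 0.5 = 2.5 × 0.5 = 1.25 DD.
Per 24 h: 10.40 DD/day.
Duration = 158 / 10.40 = 15.192 ≈ 15.2 days.

15.2 days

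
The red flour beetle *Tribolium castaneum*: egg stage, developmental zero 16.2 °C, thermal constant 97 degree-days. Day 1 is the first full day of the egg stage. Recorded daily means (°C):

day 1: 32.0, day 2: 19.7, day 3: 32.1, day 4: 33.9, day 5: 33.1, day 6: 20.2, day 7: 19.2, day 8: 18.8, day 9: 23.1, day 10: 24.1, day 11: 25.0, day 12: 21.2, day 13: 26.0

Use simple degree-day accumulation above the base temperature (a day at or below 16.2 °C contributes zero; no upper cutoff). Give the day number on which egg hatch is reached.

Daily DD above 16.2 °C: 15.8, 3.5, 15.9, 17.7, 16.9, 4.0, 3.0, 2.6, 6.9, 7.9, 8.8, 5.0, 9.8.
Cumulative: 15.8, 19.3, 35.2, 52.9, 69.8, 73.8, 76.8, 79.4, 86.3, 94.2, 103.0, 108.0, 117.8.
The total first reaches 97 DD on day 11.

day 11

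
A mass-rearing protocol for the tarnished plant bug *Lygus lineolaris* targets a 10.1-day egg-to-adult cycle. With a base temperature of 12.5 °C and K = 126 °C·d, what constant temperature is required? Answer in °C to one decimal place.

Required daily accumulation = 126 / 10.1 = 12.475 DD/day.
T = T_base + 12.475 = 12.5 + 12.475 = 24.975 ≈ 25.0 °C.

25.0 °C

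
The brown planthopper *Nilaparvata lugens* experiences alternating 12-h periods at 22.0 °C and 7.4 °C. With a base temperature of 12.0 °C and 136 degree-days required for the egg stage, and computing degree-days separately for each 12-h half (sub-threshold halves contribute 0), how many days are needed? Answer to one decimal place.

Day half: max(0, 22.0 − 12.0) × 0.5 = 10.0 × 0.5 = 5.00 DD.
Night half: max(0, 7.4 − 12.0) × 0.5 = 0.0 × 0.5 = 0.00 DD.
Per 24 h: 5.00 DD/day.
Duration = 136 / 5.00 = 27.200 ≈ 27.2 days.

27.2 days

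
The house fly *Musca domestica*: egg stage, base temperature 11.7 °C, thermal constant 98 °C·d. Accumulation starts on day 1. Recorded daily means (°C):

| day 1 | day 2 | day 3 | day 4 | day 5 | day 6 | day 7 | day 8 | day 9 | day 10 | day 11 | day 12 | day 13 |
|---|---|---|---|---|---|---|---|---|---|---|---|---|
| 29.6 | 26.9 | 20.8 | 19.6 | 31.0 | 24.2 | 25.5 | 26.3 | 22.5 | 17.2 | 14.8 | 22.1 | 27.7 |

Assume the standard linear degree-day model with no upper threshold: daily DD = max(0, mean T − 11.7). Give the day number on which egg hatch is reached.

Daily DD above 11.7 °C: 17.9, 15.2, 9.1, 7.9, 19.3, 12.5, 13.8, 14.6, 10.8, 5.5, 3.1, 10.4, 16.0.
Cumulative: 17.9, 33.1, 42.2, 50.1, 69.4, 81.9, 95.7, 110.3, 121.1, 126.6, 129.7, 140.1, 156.1.
The total first reaches 98 DD on day 8.

day 8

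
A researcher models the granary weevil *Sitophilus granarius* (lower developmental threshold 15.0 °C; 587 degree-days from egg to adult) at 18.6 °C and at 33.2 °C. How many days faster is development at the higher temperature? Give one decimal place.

At 18.6 °C: 587 / (18.6 − 15.0) = 587 / 3.6 = 163.056 d.
At 33.2 °C: 587 / (33.2 − 15.0) = 587 / 18.2 = 32.253 d.
Difference = |163.056 − 32.253| = 130.803 ≈ 130.8 days.

130.8 days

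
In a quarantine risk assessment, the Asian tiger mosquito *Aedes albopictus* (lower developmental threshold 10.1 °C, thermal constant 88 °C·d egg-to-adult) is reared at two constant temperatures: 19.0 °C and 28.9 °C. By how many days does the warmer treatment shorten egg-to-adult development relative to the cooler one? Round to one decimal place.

5.2 days

At 19.0 °C: 88 / (19.0 − 10.1) = 88 / 8.9 = 9.888 d.
At 28.9 °C: 88 / (28.9 − 10.1) = 88 / 18.8 = 4.681 d.
Difference = |9.888 − 4.681| = 5.207 ≈ 5.2 days.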